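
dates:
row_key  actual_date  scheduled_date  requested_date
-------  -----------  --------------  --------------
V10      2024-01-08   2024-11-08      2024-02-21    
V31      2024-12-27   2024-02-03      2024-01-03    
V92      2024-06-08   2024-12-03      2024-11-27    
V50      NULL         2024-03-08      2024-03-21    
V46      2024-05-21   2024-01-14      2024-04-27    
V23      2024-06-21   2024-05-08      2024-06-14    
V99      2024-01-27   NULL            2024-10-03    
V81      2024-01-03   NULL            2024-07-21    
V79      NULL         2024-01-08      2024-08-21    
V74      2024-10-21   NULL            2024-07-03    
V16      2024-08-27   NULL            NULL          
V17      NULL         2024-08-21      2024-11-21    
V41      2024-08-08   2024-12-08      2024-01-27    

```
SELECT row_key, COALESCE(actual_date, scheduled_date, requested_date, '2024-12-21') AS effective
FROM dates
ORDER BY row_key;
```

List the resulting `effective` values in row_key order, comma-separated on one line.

2024-01-08, 2024-08-27, 2024-08-21, 2024-06-21, 2024-12-27, 2024-08-08, 2024-05-21, 2024-03-08, 2024-10-21, 2024-01-08, 2024-01-03, 2024-06-08, 2024-01-27

row_key=V10: actual_date=2024-01-08 → 2024-01-08
row_key=V16: actual_date=2024-08-27 → 2024-08-27
row_key=V17: actual_date=NULL, scheduled_date=2024-08-21 → 2024-08-21
row_key=V23: actual_date=2024-06-21 → 2024-06-21
row_key=V31: actual_date=2024-12-27 → 2024-12-27
row_key=V41: actual_date=2024-08-08 → 2024-08-08
row_key=V46: actual_date=2024-05-21 → 2024-05-21
row_key=V50: actual_date=NULL, scheduled_date=2024-03-08 → 2024-03-08
row_key=V74: actual_date=2024-10-21 → 2024-10-21
row_key=V79: actual_date=NULL, scheduled_date=2024-01-08 → 2024-01-08
row_key=V81: actual_date=2024-01-03 → 2024-01-03
row_key=V92: actual_date=2024-06-08 → 2024-06-08
row_key=V99: actual_date=2024-01-27 → 2024-01-27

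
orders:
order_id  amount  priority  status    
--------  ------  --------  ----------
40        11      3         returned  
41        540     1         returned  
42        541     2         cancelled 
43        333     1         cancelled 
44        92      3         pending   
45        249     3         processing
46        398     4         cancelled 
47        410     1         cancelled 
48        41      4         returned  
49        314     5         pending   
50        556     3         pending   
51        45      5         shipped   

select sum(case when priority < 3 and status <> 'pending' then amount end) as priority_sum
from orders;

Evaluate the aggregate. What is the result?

order_id=40: ✗
order_id=41: ✓ → 540
order_id=42: ✓ → 541
order_id=43: ✓ → 333
order_id=44: ✗
order_id=45: ✗
order_id=46: ✗
order_id=47: ✓ → 410
order_id=48: ✗
order_id=49: ✗
order_id=50: ✗
order_id=51: ✗
priority_sum = 540 + 541 + 333 + 410 = 1824

1824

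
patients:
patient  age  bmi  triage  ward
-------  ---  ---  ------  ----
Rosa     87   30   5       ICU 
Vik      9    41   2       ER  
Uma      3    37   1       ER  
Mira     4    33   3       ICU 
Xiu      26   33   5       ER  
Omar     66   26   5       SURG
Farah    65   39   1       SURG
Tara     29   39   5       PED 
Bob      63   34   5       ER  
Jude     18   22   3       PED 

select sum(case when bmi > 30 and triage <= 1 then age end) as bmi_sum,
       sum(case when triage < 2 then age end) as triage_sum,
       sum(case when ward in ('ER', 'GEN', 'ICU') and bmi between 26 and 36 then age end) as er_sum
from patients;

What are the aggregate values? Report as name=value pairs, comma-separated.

bmi_sum=68, triage_sum=68, er_sum=180

[bmi_sum: bmi > 30 and triage <= 1]
patient=Rosa: ✗
patient=Vik: ✗
patient=Uma: ✓ → 3
patient=Mira: ✗
patient=Xiu: ✗
patient=Omar: ✗
patient=Farah: ✓ → 65
patient=Tara: ✗
patient=Bob: ✗
patient=Jude: ✗
bmi_sum = 3 + 65 = 68
—
[triage_sum: triage < 2]
patient=Rosa: ✗
patient=Vik: ✗
patient=Uma: ✓ → 3
patient=Mira: ✗
patient=Xiu: ✗
patient=Omar: ✗
patient=Farah: ✓ → 65
patient=Tara: ✗
patient=Bob: ✗
patient=Jude: ✗
triage_sum = 3 + 65 = 68
—
[er_sum: ward in ('ER', 'GEN', 'ICU') and bmi between 26 and 36]
patient=Rosa: ✓ → 87
patient=Vik: ✗
patient=Uma: ✗
patient=Mira: ✓ → 4
patient=Xiu: ✓ → 26
patient=Omar: ✗
patient=Farah: ✗
patient=Tara: ✗
patient=Bob: ✓ → 63
patient=Jude: ✗
er_sum = 87 + 4 + 26 + 63 = 180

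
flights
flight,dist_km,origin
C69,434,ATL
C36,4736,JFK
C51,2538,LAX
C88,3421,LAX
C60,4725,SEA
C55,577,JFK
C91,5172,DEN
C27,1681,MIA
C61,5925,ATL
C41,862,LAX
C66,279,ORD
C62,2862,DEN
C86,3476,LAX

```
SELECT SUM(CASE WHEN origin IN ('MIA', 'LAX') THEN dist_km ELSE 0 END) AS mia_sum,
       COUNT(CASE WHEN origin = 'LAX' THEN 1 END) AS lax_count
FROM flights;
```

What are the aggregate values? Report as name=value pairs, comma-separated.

mia_sum=11978, lax_count=4

[mia_sum: origin IN ('MIA', 'LAX')]
flight=C69: ✗
flight=C36: ✗
flight=C51: ✓ → 2538
flight=C88: ✓ → 3421
flight=C60: ✗
flight=C55: ✗
flight=C91: ✗
flight=C27: ✓ → 1681
flight=C61: ✗
flight=C41: ✓ → 862
flight=C66: ✗
flight=C62: ✗
flight=C86: ✓ → 3476
mia_sum = 2538 + 3421 + 1681 + 862 + 3476 = 11978
—
[lax_count: origin = 'LAX']
flight=C69: ✗
flight=C36: ✗
flight=C51: ✓ → 1
flight=C88: ✓ → 1
flight=C60: ✗
flight=C55: ✗
flight=C91: ✗
flight=C27: ✗
flight=C61: ✗
flight=C41: ✓ → 1
flight=C66: ✗
flight=C62: ✗
flight=C86: ✓ → 1
lax_count = COUNT(1, 1, 1, 1) = 4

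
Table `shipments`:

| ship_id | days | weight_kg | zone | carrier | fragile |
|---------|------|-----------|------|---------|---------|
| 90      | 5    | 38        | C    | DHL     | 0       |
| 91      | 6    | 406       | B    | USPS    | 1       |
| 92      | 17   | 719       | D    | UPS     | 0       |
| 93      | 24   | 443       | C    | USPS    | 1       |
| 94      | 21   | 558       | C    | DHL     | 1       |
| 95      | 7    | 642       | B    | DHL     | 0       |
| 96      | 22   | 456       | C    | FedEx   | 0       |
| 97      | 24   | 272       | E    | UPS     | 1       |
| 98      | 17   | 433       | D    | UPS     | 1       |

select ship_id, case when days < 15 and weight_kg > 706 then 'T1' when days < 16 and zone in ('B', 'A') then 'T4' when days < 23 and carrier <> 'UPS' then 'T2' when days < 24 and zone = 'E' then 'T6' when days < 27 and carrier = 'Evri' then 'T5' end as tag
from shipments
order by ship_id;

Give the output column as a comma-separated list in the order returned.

ship_id=90: days < 23 and carrier <> 'UPS' → T2
ship_id=91: days < 16 and zone in ('B', 'A') → T4
ship_id=92: (no match → NULL) → NULL
ship_id=93: (no match → NULL) → NULL
ship_id=94: days < 23 and carrier <> 'UPS' → T2
ship_id=95: days < 16 and zone in ('B', 'A') → T4
ship_id=96: days < 23 and carrier <> 'UPS' → T2
ship_id=97: (no match → NULL) → NULL
ship_id=98: (no match → NULL) → NULL

T2, T4, NULL, NULL, T2, T4, T2, NULL, NULL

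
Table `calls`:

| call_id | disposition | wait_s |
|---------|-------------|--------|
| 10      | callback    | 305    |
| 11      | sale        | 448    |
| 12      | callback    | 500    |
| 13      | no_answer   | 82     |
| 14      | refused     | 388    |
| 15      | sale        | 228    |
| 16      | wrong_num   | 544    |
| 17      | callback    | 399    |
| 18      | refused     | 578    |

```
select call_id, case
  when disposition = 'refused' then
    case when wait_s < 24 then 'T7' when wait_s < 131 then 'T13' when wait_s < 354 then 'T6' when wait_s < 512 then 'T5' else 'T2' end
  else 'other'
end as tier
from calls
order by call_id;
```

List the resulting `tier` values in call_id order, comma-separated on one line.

call_id=10: disposition='callback' → outer ELSE → other
call_id=11: disposition='sale' → outer ELSE → other
call_id=12: disposition='callback' → outer ELSE → other
call_id=13: disposition='no_answer' → outer ELSE → other
call_id=14: disposition='refused' → inner[wait_s < 512] → T5
call_id=15: disposition='sale' → outer ELSE → other
call_id=16: disposition='wrong_num' → outer ELSE → other
call_id=17: disposition='callback' → outer ELSE → other
call_id=18: disposition='refused' → inner[ELSE] → T2

other, other, other, other, T5, other, other, other, T2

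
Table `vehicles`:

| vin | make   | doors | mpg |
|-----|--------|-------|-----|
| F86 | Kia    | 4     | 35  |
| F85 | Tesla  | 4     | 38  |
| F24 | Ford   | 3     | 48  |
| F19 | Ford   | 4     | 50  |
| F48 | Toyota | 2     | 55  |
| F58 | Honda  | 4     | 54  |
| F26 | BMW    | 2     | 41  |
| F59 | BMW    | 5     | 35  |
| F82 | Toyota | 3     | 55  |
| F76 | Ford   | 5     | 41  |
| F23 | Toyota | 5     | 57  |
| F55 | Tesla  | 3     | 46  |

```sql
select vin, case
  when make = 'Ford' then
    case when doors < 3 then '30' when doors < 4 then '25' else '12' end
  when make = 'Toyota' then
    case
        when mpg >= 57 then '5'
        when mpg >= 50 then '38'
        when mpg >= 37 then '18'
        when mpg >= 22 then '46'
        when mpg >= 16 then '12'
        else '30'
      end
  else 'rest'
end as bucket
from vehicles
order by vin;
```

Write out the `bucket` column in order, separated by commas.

vin=F19: make='Ford' → inner[ELSE] → 12
vin=F23: make='Toyota' → inner[mpg >= 57] → 5
vin=F24: make='Ford' → inner[doors < 4] → 25
vin=F26: make='BMW' → outer ELSE → rest
vin=F48: make='Toyota' → inner[mpg >= 50] → 38
vin=F55: make='Tesla' → outer ELSE → rest
vin=F58: make='Honda' → outer ELSE → rest
vin=F59: make='BMW' → outer ELSE → rest
vin=F76: make='Ford' → inner[ELSE] → 12
vin=F82: make='Toyota' → inner[mpg >= 50] → 38
vin=F85: make='Tesla' → outer ELSE → rest
vin=F86: make='Kia' → outer ELSE → rest

12, 5, 25, rest, 38, rest, rest, rest, 12, 38, rest, rest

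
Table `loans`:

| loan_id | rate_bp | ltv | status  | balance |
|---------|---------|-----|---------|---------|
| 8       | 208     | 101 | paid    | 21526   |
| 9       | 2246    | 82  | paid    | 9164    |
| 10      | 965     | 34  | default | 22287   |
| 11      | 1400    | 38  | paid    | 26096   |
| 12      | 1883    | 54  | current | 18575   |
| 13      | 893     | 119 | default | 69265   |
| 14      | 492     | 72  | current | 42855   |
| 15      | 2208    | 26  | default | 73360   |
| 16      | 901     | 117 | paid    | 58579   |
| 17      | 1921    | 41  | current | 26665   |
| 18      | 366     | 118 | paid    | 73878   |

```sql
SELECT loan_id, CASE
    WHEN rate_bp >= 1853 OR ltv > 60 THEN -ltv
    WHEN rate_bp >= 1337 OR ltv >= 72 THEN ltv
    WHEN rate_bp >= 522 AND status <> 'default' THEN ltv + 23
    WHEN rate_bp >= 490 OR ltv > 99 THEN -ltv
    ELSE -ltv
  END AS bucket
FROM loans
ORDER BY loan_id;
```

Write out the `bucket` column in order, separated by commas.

loan_id=8: rate_bp >= 1853 OR ltv > 60 → -101
loan_id=9: rate_bp >= 1853 OR ltv > 60 → -82
loan_id=10: rate_bp >= 490 OR ltv > 99 → -34
loan_id=11: rate_bp >= 1337 OR ltv >= 72 → 38
loan_id=12: rate_bp >= 1853 OR ltv > 60 → -54
loan_id=13: rate_bp >= 1853 OR ltv > 60 → -119
loan_id=14: rate_bp >= 1853 OR ltv > 60 → -72
loan_id=15: rate_bp >= 1853 OR ltv > 60 → -26
loan_id=16: rate_bp >= 1853 OR ltv > 60 → -117
loan_id=17: rate_bp >= 1853 OR ltv > 60 → -41
loan_id=18: rate_bp >= 1853 OR ltv > 60 → -118

-101, -82, -34, 38, -54, -119, -72, -26, -117, -41, -118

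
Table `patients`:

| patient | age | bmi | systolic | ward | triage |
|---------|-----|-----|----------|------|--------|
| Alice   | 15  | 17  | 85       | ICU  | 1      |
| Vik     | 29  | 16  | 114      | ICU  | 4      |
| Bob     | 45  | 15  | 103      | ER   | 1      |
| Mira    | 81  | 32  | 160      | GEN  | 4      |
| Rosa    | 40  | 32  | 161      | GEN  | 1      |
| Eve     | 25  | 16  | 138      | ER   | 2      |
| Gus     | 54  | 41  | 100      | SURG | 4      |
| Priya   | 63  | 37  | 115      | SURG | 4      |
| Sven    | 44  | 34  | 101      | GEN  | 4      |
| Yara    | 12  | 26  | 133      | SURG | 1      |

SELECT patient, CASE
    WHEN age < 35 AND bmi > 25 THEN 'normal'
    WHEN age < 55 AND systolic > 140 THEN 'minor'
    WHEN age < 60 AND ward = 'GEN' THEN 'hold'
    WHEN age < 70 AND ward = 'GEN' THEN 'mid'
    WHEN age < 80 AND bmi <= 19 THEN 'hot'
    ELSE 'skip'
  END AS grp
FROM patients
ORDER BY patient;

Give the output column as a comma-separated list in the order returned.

hot, hot, hot, skip, skip, skip, minor, hold, hot, normal

patient=Alice: age < 80 AND bmi <= 19 → hot
patient=Bob: age < 80 AND bmi <= 19 → hot
patient=Eve: age < 80 AND bmi <= 19 → hot
patient=Gus: ELSE → skip
patient=Mira: ELSE → skip
patient=Priya: ELSE → skip
patient=Rosa: age < 55 AND systolic > 140 → minor
patient=Sven: age < 60 AND ward = 'GEN' → hold
patient=Vik: age < 80 AND bmi <= 19 → hot
patient=Yara: age < 35 AND bmi > 25 → normal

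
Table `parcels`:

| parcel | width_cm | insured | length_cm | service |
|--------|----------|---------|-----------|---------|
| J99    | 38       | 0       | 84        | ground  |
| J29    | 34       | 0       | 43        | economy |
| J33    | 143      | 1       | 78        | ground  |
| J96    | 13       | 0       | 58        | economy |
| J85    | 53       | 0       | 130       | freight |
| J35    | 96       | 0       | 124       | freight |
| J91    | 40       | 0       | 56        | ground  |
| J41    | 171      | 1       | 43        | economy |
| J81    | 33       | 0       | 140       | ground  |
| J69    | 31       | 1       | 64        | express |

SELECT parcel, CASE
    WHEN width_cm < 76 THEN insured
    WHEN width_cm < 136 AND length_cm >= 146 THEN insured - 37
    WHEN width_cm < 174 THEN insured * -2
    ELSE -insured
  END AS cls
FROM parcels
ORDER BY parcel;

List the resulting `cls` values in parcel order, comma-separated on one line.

0, -2, 0, -2, 1, 0, 0, 0, 0, 0

parcel=J29: width_cm < 76 → 0
parcel=J33: width_cm < 174 → -2
parcel=J35: width_cm < 174 → 0
parcel=J41: width_cm < 174 → -2
parcel=J69: width_cm < 76 → 1
parcel=J81: width_cm < 76 → 0
parcel=J85: width_cm < 76 → 0
parcel=J91: width_cm < 76 → 0
parcel=J96: width_cm < 76 → 0
parcel=J99: width_cm < 76 → 0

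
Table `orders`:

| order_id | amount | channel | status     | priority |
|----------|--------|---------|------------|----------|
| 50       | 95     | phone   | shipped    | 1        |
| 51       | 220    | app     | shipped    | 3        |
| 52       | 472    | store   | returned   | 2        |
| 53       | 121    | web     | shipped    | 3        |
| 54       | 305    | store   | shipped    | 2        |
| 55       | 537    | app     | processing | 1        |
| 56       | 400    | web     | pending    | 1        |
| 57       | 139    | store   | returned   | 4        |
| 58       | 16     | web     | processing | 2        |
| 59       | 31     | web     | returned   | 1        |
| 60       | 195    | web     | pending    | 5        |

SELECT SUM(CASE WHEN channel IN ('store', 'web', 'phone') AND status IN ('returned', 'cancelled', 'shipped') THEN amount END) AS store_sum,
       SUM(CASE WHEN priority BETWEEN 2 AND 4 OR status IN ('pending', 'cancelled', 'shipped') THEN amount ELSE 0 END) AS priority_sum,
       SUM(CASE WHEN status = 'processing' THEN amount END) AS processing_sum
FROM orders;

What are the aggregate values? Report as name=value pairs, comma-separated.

[store_sum: channel IN ('store', 'web', 'phone') AND status IN ('returned', 'cancelled', 'shipped')]
order_id=50: ✓ → 95
order_id=51: ✗
order_id=52: ✓ → 472
order_id=53: ✓ → 121
order_id=54: ✓ → 305
order_id=55: ✗
order_id=56: ✗
order_id=57: ✓ → 139
order_id=58: ✗
order_id=59: ✓ → 31
order_id=60: ✗
store_sum = 95 + 472 + 121 + 305 + 139 + 31 = 1163
—
[priority_sum: priority BETWEEN 2 AND 4 OR status IN ('pending', 'cancelled', 'shipped')]
order_id=50: ✓ → 95
order_id=51: ✓ → 220
order_id=52: ✓ → 472
order_id=53: ✓ → 121
order_id=54: ✓ → 305
order_id=55: ✗
order_id=56: ✓ → 400
order_id=57: ✓ → 139
order_id=58: ✓ → 16
order_id=59: ✗
order_id=60: ✓ → 195
priority_sum = 95 + 220 + 472 + 121 + 305 + 400 + 139 + 16 + 195 = 1963
—
[processing_sum: status = 'processing']
order_id=50: ✗
order_id=51: ✗
order_id=52: ✗
order_id=53: ✗
order_id=54: ✗
order_id=55: ✓ → 537
order_id=56: ✗
order_id=57: ✗
order_id=58: ✓ → 16
order_id=59: ✗
order_id=60: ✗
processing_sum = 537 + 16 = 553

store_sum=1163, priority_sum=1963, processing_sum=553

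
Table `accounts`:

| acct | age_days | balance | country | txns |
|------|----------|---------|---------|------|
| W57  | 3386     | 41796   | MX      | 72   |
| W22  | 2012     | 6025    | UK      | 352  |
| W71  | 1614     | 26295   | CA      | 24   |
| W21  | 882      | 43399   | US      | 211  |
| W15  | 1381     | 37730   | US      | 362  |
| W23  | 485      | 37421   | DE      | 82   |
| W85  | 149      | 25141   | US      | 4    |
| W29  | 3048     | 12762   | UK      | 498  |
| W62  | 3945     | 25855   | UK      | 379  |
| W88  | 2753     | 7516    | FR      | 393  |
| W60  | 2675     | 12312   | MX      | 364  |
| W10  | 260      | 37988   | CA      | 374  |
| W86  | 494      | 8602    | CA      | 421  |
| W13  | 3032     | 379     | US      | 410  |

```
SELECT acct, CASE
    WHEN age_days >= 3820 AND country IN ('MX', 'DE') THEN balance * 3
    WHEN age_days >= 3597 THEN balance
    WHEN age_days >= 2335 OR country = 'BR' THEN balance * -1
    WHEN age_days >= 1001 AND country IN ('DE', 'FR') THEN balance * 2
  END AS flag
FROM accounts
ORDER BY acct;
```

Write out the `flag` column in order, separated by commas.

acct=W10: (no match → NULL) → NULL
acct=W13: age_days >= 2335 OR country = 'BR' → -379
acct=W15: (no match → NULL) → NULL
acct=W21: (no match → NULL) → NULL
acct=W22: (no match → NULL) → NULL
acct=W23: (no match → NULL) → NULL
acct=W29: age_days >= 2335 OR country = 'BR' → -12762
acct=W57: age_days >= 2335 OR country = 'BR' → -41796
acct=W60: age_days >= 2335 OR country = 'BR' → -12312
acct=W62: age_days >= 3597 → 25855
acct=W71: (no match → NULL) → NULL
acct=W85: (no match → NULL) → NULL
acct=W86: (no match → NULL) → NULL
acct=W88: age_days >= 2335 OR country = 'BR' → -7516

NULL, -379, NULL, NULL, NULL, NULL, -12762, -41796, -12312, 25855, NULL, NULL, NULL, -7516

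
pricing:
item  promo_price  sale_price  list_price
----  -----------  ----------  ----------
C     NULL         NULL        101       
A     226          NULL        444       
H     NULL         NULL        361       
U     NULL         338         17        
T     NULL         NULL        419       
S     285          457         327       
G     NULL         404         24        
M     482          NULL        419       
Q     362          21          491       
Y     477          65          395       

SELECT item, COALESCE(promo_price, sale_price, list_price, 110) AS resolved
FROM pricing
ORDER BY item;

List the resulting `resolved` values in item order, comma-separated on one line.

226, 101, 404, 361, 482, 362, 285, 419, 338, 477

item=A: promo_price=226 → 226
item=C: promo_price=NULL, sale_price=NULL, list_price=101 → 101
item=G: promo_price=NULL, sale_price=404 → 404
item=H: promo_price=NULL, sale_price=NULL, list_price=361 → 361
item=M: promo_price=482 → 482
item=Q: promo_price=362 → 362
item=S: promo_price=285 → 285
item=T: promo_price=NULL, sale_price=NULL, list_price=419 → 419
item=U: promo_price=NULL, sale_price=338 → 338
item=Y: promo_price=477 → 477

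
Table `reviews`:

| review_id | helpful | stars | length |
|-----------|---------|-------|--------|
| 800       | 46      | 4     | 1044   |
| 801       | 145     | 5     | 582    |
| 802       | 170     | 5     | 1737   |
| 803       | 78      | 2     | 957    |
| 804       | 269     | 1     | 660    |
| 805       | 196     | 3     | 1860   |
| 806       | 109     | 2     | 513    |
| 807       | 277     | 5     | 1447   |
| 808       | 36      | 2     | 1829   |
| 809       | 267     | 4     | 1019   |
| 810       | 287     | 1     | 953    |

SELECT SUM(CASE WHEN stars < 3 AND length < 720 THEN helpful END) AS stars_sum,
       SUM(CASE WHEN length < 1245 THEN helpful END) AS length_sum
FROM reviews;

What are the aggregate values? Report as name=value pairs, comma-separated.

stars_sum=378, length_sum=1201

[stars_sum: stars < 3 AND length < 720]
review_id=800: ✗
review_id=801: ✗
review_id=802: ✗
review_id=803: ✗
review_id=804: ✓ → 269
review_id=805: ✗
review_id=806: ✓ → 109
review_id=807: ✗
review_id=808: ✗
review_id=809: ✗
review_id=810: ✗
stars_sum = 269 + 109 = 378
—
[length_sum: length < 1245]
review_id=800: ✓ → 46
review_id=801: ✓ → 145
review_id=802: ✗
review_id=803: ✓ → 78
review_id=804: ✓ → 269
review_id=805: ✗
review_id=806: ✓ → 109
review_id=807: ✗
review_id=808: ✗
review_id=809: ✓ → 267
review_id=810: ✓ → 287
length_sum = 46 + 145 + 78 + 269 + 109 + 267 + 287 = 1201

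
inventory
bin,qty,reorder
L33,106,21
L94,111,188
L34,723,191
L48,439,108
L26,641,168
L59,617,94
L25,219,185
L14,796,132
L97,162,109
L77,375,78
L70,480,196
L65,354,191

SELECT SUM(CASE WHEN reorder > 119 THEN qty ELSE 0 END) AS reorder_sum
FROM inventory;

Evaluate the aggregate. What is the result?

bin=L33: ✗
bin=L94: ✓ → 111
bin=L34: ✓ → 723
bin=L48: ✗
bin=L26: ✓ → 641
bin=L59: ✗
bin=L25: ✓ → 219
bin=L14: ✓ → 796
bin=L97: ✗
bin=L77: ✗
bin=L70: ✓ → 480
bin=L65: ✓ → 354
reorder_sum = 111 + 723 + 641 + 219 + 796 + 480 + 354 = 3324

3324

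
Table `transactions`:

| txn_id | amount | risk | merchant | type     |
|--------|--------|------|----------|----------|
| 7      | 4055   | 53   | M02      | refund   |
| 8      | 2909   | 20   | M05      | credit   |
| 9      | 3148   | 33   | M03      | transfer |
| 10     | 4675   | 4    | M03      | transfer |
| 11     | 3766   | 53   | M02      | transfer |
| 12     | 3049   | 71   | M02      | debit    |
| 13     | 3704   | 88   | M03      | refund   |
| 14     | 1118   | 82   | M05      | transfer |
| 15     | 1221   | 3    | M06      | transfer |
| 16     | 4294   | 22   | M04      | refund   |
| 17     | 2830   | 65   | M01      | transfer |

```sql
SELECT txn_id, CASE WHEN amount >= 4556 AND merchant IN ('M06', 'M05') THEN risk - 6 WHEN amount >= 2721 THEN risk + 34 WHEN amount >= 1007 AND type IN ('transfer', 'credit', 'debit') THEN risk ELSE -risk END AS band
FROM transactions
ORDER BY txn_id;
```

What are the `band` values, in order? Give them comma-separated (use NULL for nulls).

87, 54, 67, 38, 87, 105, 122, 82, 3, 56, 99

txn_id=7: amount >= 2721 → 87
txn_id=8: amount >= 2721 → 54
txn_id=9: amount >= 2721 → 67
txn_id=10: amount >= 2721 → 38
txn_id=11: amount >= 2721 → 87
txn_id=12: amount >= 2721 → 105
txn_id=13: amount >= 2721 → 122
txn_id=14: amount >= 1007 AND type IN ('transfer', 'credit', 'debit') → 82
txn_id=15: amount >= 1007 AND type IN ('transfer', 'credit', 'debit') → 3
txn_id=16: amount >= 2721 → 56
txn_id=17: amount >= 2721 → 99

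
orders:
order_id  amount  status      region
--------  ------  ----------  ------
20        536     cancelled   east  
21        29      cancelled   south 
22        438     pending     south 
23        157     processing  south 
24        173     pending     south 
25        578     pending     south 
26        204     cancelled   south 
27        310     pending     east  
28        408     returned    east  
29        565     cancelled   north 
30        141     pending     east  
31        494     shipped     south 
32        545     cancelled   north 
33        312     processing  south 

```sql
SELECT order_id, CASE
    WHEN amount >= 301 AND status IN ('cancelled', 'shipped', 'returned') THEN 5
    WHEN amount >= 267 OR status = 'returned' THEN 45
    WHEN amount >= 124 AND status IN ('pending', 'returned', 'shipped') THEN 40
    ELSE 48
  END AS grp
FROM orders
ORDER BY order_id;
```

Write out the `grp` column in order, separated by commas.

order_id=20: amount >= 301 AND status IN ('cancelled', 'shipped', 'returned') → 5
order_id=21: ELSE → 48
order_id=22: amount >= 267 OR status = 'returned' → 45
order_id=23: ELSE → 48
order_id=24: amount >= 124 AND status IN ('pending', 'returned', 'shipped') → 40
order_id=25: amount >= 267 OR status = 'returned' → 45
order_id=26: ELSE → 48
order_id=27: amount >= 267 OR status = 'returned' → 45
order_id=28: amount >= 301 AND status IN ('cancelled', 'shipped', 'returned') → 5
order_id=29: amount >= 301 AND status IN ('cancelled', 'shipped', 'returned') → 5
order_id=30: amount >= 124 AND status IN ('pending', 'returned', 'shipped') → 40
order_id=31: amount >= 301 AND status IN ('cancelled', 'shipped', 'returned') → 5
order_id=32: amount >= 301 AND status IN ('cancelled', 'shipped', 'returned') → 5
order_id=33: amount >= 267 OR status = 'returned' → 45

5, 48, 45, 48, 40, 45, 48, 45, 5, 5, 40, 5, 5, 45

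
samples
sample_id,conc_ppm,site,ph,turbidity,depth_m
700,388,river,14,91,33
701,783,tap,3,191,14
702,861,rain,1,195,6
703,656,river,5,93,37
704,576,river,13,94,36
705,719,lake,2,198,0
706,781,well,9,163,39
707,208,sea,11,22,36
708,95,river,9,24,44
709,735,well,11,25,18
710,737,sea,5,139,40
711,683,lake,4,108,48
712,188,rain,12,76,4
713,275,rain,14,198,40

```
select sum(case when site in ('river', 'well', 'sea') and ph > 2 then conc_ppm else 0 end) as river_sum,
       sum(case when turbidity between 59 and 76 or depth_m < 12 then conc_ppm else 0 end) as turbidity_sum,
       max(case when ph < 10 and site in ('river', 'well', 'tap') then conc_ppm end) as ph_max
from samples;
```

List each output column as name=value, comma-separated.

river_sum=4176, turbidity_sum=1768, ph_max=783

[river_sum: site in ('river', 'well', 'sea') and ph > 2]
sample_id=700: ✓ → 388
sample_id=701: ✗
sample_id=702: ✗
sample_id=703: ✓ → 656
sample_id=704: ✓ → 576
sample_id=705: ✗
sample_id=706: ✓ → 781
sample_id=707: ✓ → 208
sample_id=708: ✓ → 95
sample_id=709: ✓ → 735
sample_id=710: ✓ → 737
sample_id=711: ✗
sample_id=712: ✗
sample_id=713: ✗
river_sum = 388 + 656 + 576 + 781 + 208 + 95 + 735 + 737 = 4176
—
[turbidity_sum: turbidity between 59 and 76 or depth_m < 12]
sample_id=700: ✗
sample_id=701: ✗
sample_id=702: ✓ → 861
sample_id=703: ✗
sample_id=704: ✗
sample_id=705: ✓ → 719
sample_id=706: ✗
sample_id=707: ✗
sample_id=708: ✗
sample_id=709: ✗
sample_id=710: ✗
sample_id=711: ✗
sample_id=712: ✓ → 188
sample_id=713: ✗
turbidity_sum = 861 + 719 + 188 = 1768
—
[ph_max: ph < 10 and site in ('river', 'well', 'tap')]
sample_id=700: ✗
sample_id=701: ✓ → 783
sample_id=702: ✗
sample_id=703: ✓ → 656
sample_id=704: ✗
sample_id=705: ✗
sample_id=706: ✓ → 781
sample_id=707: ✗
sample_id=708: ✓ → 95
sample_id=709: ✗
sample_id=710: ✗
sample_id=711: ✗
sample_id=712: ✗
sample_id=713: ✗
ph_max = MAX(783, 656, 781, 95) = 783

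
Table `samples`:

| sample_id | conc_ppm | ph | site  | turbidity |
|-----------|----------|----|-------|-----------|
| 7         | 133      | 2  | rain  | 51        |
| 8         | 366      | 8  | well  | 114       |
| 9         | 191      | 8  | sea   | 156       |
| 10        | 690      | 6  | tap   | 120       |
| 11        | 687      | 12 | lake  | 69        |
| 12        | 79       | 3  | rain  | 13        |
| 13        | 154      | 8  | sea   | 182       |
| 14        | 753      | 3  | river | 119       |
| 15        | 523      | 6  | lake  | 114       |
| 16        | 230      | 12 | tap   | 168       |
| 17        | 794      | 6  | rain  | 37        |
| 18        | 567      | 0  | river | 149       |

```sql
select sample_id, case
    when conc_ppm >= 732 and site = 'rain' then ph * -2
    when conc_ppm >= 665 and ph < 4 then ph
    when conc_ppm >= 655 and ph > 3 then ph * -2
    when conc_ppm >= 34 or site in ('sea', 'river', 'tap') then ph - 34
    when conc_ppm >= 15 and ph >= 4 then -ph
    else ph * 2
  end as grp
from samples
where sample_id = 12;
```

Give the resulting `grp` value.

sample_id = 12: conc_ppm=79, ph=3, site=rain, turbidity=13.
conc_ppm >= 732 and site = 'rain' → false
conc_ppm >= 665 and ph < 4 → false
conc_ppm >= 655 and ph > 3 → false
conc_ppm >= 34 or site in ('sea', 'river', 'tap') → true → -31

-31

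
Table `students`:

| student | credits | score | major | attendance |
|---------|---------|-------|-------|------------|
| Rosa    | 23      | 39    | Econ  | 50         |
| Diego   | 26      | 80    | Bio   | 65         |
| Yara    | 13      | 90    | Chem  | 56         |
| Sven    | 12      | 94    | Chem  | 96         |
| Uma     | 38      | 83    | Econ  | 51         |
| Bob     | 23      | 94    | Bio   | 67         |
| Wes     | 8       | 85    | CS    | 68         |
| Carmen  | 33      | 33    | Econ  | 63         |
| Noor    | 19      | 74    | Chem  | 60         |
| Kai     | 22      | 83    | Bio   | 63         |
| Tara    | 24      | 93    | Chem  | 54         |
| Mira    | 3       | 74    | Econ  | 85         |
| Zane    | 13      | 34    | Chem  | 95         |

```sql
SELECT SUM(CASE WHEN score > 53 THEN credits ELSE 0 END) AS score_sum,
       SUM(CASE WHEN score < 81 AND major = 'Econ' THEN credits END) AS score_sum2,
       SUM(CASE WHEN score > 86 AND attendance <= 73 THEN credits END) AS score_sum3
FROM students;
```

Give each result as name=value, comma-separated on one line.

[score_sum: score > 53]
student=Rosa: ✗
student=Diego: ✓ → 26
student=Yara: ✓ → 13
student=Sven: ✓ → 12
student=Uma: ✓ → 38
student=Bob: ✓ → 23
student=Wes: ✓ → 8
student=Carmen: ✗
student=Noor: ✓ → 19
student=Kai: ✓ → 22
student=Tara: ✓ → 24
student=Mira: ✓ → 3
student=Zane: ✗
score_sum = 26 + 13 + 12 + 38 + 23 + 8 + 19 + 22 + 24 + 3 = 188
—
[score_sum2: score < 81 AND major = 'Econ']
student=Rosa: ✓ → 23
student=Diego: ✗
student=Yara: ✗
student=Sven: ✗
student=Uma: ✗
student=Bob: ✗
student=Wes: ✗
student=Carmen: ✓ → 33
student=Noor: ✗
student=Kai: ✗
student=Tara: ✗
student=Mira: ✓ → 3
student=Zane: ✗
score_sum2 = 23 + 33 + 3 = 59
—
[score_sum3: score > 86 AND attendance <= 73]
student=Rosa: ✗
student=Diego: ✗
student=Yara: ✓ → 13
student=Sven: ✗
student=Uma: ✗
student=Bob: ✓ → 23
student=Wes: ✗
student=Carmen: ✗
student=Noor: ✗
student=Kai: ✗
student=Tara: ✓ → 24
student=Mira: ✗
student=Zane: ✗
score_sum3 = 13 + 23 + 24 = 60

score_sum=188, score_sum2=59, score_sum3=60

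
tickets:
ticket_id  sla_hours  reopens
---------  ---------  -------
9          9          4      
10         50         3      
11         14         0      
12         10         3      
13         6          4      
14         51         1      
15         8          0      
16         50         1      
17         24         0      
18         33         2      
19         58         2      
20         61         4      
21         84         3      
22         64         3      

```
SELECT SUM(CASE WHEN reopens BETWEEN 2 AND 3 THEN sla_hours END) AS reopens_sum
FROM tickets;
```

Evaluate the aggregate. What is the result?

ticket_id=9: ✗
ticket_id=10: ✓ → 50
ticket_id=11: ✗
ticket_id=12: ✓ → 10
ticket_id=13: ✗
ticket_id=14: ✗
ticket_id=15: ✗
ticket_id=16: ✗
ticket_id=17: ✗
ticket_id=18: ✓ → 33
ticket_id=19: ✓ → 58
ticket_id=20: ✗
ticket_id=21: ✓ → 84
ticket_id=22: ✓ → 64
reopens_sum = 50 + 10 + 33 + 58 + 84 + 64 = 299

299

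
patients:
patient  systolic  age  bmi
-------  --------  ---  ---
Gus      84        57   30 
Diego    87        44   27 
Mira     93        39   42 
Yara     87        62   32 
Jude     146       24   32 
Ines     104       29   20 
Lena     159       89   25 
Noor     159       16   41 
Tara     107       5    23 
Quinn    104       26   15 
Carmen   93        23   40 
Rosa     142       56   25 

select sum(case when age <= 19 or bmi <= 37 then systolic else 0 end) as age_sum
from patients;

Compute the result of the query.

patient=Gus: ✓ → 84
patient=Diego: ✓ → 87
patient=Mira: ✗
patient=Yara: ✓ → 87
patient=Jude: ✓ → 146
patient=Ines: ✓ → 104
patient=Lena: ✓ → 159
patient=Noor: ✓ → 159
patient=Tara: ✓ → 107
patient=Quinn: ✓ → 104
patient=Carmen: ✗
patient=Rosa: ✓ → 142
age_sum = 84 + 87 + 87 + 146 + 104 + 159 + 159 + 107 + 104 + 142 = 1179

1179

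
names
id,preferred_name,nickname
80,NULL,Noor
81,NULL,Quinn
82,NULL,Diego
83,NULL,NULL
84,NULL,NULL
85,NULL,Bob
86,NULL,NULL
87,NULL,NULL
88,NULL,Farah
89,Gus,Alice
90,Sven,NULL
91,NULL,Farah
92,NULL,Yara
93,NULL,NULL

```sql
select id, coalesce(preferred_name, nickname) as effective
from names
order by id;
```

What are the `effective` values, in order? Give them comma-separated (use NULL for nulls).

id=80: preferred_name=NULL, nickname=Noor → Noor
id=81: preferred_name=NULL, nickname=Quinn → Quinn
id=82: preferred_name=NULL, nickname=Diego → Diego
id=83: preferred_name=NULL, nickname=NULL (all NULL) → NULL
id=84: preferred_name=NULL, nickname=NULL (all NULL) → NULL
id=85: preferred_name=NULL, nickname=Bob → Bob
id=86: preferred_name=NULL, nickname=NULL (all NULL) → NULL
id=87: preferred_name=NULL, nickname=NULL (all NULL) → NULL
id=88: preferred_name=NULL, nickname=Farah → Farah
id=89: preferred_name=Gus → Gus
id=90: preferred_name=Sven → Sven
id=91: preferred_name=NULL, nickname=Farah → Farah
id=92: preferred_name=NULL, nickname=Yara → Yara
id=93: preferred_name=NULL, nickname=NULL (all NULL) → NULL

Noor, Quinn, Diego, NULL, NULL, Bob, NULL, NULL, Farah, Gus, Sven, Farah, Yara, NULL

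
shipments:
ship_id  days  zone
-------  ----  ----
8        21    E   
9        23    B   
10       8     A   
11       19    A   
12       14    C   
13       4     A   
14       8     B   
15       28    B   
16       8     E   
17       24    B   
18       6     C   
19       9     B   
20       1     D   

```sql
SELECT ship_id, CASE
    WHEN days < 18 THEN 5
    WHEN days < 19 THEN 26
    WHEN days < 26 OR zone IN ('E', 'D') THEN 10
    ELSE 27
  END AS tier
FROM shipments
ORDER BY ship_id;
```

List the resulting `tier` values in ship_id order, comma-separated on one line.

ship_id=8: days < 26 OR zone IN ('E', 'D') → 10
ship_id=9: days < 26 OR zone IN ('E', 'D') → 10
ship_id=10: days < 18 → 5
ship_id=11: days < 26 OR zone IN ('E', 'D') → 10
ship_id=12: days < 18 → 5
ship_id=13: days < 18 → 5
ship_id=14: days < 18 → 5
ship_id=15: ELSE → 27
ship_id=16: days < 18 → 5
ship_id=17: days < 26 OR zone IN ('E', 'D') → 10
ship_id=18: days < 18 → 5
ship_id=19: days < 18 → 5
ship_id=20: days < 18 → 5

10, 10, 5, 10, 5, 5, 5, 27, 5, 10, 5, 5, 5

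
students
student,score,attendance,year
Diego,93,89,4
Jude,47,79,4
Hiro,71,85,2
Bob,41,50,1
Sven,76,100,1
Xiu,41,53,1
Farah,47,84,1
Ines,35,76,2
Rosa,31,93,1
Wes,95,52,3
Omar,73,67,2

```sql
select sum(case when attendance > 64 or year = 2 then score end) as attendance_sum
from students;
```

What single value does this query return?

student=Diego: ✓ → 93
student=Jude: ✓ → 47
student=Hiro: ✓ → 71
student=Bob: ✗
student=Sven: ✓ → 76
student=Xiu: ✗
student=Farah: ✓ → 47
student=Ines: ✓ → 35
student=Rosa: ✓ → 31
student=Wes: ✗
student=Omar: ✓ → 73
attendance_sum = 93 + 47 + 71 + 76 + 47 + 35 + 31 + 73 = 473

473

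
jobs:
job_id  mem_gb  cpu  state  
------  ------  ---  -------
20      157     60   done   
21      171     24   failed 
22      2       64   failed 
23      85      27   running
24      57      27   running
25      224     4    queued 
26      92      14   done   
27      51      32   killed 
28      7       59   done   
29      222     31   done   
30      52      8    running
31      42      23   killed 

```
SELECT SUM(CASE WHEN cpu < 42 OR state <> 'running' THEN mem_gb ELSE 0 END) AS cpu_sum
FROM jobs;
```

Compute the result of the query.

job_id=20: ✓ → 157
job_id=21: ✓ → 171
job_id=22: ✓ → 2
job_id=23: ✓ → 85
job_id=24: ✓ → 57
job_id=25: ✓ → 224
job_id=26: ✓ → 92
job_id=27: ✓ → 51
job_id=28: ✓ → 7
job_id=29: ✓ → 222
job_id=30: ✓ → 52
job_id=31: ✓ → 42
cpu_sum = 157 + 171 + 2 + 85 + 57 + 224 + 92 + 51 + 7 + 222 + 52 + 42 = 1162

1162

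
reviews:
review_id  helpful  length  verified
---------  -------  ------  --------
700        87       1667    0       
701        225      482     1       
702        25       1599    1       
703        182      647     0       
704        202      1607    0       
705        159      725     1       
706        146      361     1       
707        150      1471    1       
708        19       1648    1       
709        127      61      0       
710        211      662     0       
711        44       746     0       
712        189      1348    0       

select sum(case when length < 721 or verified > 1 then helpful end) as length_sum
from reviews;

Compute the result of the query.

891

review_id=700: ✗
review_id=701: ✓ → 225
review_id=702: ✗
review_id=703: ✓ → 182
review_id=704: ✗
review_id=705: ✗
review_id=706: ✓ → 146
review_id=707: ✗
review_id=708: ✗
review_id=709: ✓ → 127
review_id=710: ✓ → 211
review_id=711: ✗
review_id=712: ✗
length_sum = 225 + 182 + 146 + 127 + 211 = 891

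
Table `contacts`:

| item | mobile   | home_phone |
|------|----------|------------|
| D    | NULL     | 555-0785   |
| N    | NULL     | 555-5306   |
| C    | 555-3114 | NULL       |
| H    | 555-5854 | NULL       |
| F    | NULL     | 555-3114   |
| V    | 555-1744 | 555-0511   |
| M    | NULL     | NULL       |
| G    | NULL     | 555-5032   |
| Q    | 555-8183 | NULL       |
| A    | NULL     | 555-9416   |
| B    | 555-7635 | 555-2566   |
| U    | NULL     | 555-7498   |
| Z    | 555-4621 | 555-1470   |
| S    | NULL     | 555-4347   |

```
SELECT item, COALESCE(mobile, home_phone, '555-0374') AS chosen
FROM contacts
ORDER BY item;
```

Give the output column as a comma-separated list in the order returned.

item=A: mobile=NULL, home_phone=555-9416 → 555-9416
item=B: mobile=555-7635 → 555-7635
item=C: mobile=555-3114 → 555-3114
item=D: mobile=NULL, home_phone=555-0785 → 555-0785
item=F: mobile=NULL, home_phone=555-3114 → 555-3114
item=G: mobile=NULL, home_phone=555-5032 → 555-5032
item=H: mobile=555-5854 → 555-5854
item=M: mobile=NULL, home_phone=NULL, → literal 555-0374 → 555-0374
item=N: mobile=NULL, home_phone=555-5306 → 555-5306
item=Q: mobile=555-8183 → 555-8183
item=S: mobile=NULL, home_phone=555-4347 → 555-4347
item=U: mobile=NULL, home_phone=555-7498 → 555-7498
item=V: mobile=555-1744 → 555-1744
item=Z: mobile=555-4621 → 555-4621

555-9416, 555-7635, 555-3114, 555-0785, 555-3114, 555-5032, 555-5854, 555-0374, 555-5306, 555-8183, 555-4347, 555-7498, 555-1744, 555-4621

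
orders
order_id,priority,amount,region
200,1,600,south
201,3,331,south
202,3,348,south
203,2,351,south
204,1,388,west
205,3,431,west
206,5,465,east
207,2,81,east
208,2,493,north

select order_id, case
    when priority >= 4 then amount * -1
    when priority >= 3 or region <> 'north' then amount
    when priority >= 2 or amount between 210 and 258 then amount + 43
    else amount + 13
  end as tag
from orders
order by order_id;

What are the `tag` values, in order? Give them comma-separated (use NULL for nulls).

order_id=200: priority >= 3 or region <> 'north' → 600
order_id=201: priority >= 3 or region <> 'north' → 331
order_id=202: priority >= 3 or region <> 'north' → 348
order_id=203: priority >= 3 or region <> 'north' → 351
order_id=204: priority >= 3 or region <> 'north' → 388
order_id=205: priority >= 3 or region <> 'north' → 431
order_id=206: priority >= 4 → -465
order_id=207: priority >= 3 or region <> 'north' → 81
order_id=208: priority >= 2 or amount between 210 and 258 → 536

600, 331, 348, 351, 388, 431, -465, 81, 536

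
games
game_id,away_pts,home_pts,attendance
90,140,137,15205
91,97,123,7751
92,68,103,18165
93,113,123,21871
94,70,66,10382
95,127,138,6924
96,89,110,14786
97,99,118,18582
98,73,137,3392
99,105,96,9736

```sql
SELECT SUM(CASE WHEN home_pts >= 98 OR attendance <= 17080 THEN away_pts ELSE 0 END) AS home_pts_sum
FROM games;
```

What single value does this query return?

981

game_id=90: ✓ → 140
game_id=91: ✓ → 97
game_id=92: ✓ → 68
game_id=93: ✓ → 113
game_id=94: ✓ → 70
game_id=95: ✓ → 127
game_id=96: ✓ → 89
game_id=97: ✓ → 99
game_id=98: ✓ → 73
game_id=99: ✓ → 105
home_pts_sum = 140 + 97 + 68 + 113 + 70 + 127 + 89 + 99 + 73 + 105 = 981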